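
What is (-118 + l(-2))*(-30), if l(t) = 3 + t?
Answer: 3510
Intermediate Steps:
(-118 + l(-2))*(-30) = (-118 + (3 - 2))*(-30) = (-118 + 1)*(-30) = -117*(-30) = 3510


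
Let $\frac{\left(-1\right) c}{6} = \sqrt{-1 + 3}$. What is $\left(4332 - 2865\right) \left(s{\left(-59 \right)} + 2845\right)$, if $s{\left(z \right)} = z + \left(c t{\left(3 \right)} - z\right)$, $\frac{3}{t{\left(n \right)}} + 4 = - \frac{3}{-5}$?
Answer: $4173615 + \frac{132030 \sqrt{2}}{17} \approx 4.1846 \cdot 10^{6}$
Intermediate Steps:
$c = - 6 \sqrt{2}$ ($c = - 6 \sqrt{-1 + 3} = - 6 \sqrt{2} \approx -8.4853$)
$t{\left(n \right)} = - \frac{15}{17}$ ($t{\left(n \right)} = \frac{3}{-4 - \frac{3}{-5}} = \frac{3}{-4 - - \frac{3}{5}} = \frac{3}{-4 + \frac{3}{5}} = \frac{3}{- \frac{17}{5}} = 3 \left(- \frac{5}{17}\right) = - \frac{15}{17}$)
$s{\left(z \right)} = \frac{90 \sqrt{2}}{17}$ ($s{\left(z \right)} = z - \left(z - - 6 \sqrt{2} \left(- \frac{15}{17}\right)\right) = z - \left(z - \frac{90 \sqrt{2}}{17}\right) = \frac{90 \sqrt{2}}{17}$)
$\left(4332 - 2865\right) \left(s{\left(-59 \right)} + 2845\right) = \left(4332 - 2865\right) \left(\frac{90 \sqrt{2}}{17} + 2845\right) = 1467 \left(2845 + \frac{90 \sqrt{2}}{17}\right) = 4173615 + \frac{132030 \sqrt{2}}{17}$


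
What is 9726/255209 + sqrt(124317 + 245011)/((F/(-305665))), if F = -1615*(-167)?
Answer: 9726/255209 - 244532*sqrt(23083)/53941 ≈ -688.71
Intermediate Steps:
F = 269705
9726/255209 + sqrt(124317 + 245011)/((F/(-305665))) = 9726/255209 + sqrt(124317 + 245011)/((269705/(-305665))) = 9726*(1/255209) + sqrt(369328)/((269705*(-1/305665))) = 9726/255209 + (4*sqrt(23083))/(-53941/61133) = 9726/255209 + (4*sqrt(23083))*(-61133/53941) = 9726/255209 - 244532*sqrt(23083)/53941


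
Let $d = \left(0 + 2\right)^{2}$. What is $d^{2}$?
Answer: $16$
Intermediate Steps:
$d = 4$ ($d = 2^{2} = 4$)
$d^{2} = 4^{2} = 16$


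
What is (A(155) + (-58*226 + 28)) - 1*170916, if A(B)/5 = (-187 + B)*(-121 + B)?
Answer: -189436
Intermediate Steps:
A(B) = 5*(-187 + B)*(-121 + B) (A(B) = 5*((-187 + B)*(-121 + B)) = 5*(-187 + B)*(-121 + B))
(A(155) + (-58*226 + 28)) - 1*170916 = ((113135 - 1540*155 + 5*155²) + (-58*226 + 28)) - 1*170916 = ((113135 - 238700 + 5*24025) + (-13108 + 28)) - 170916 = ((113135 - 238700 + 120125) - 13080) - 170916 = (-5440 - 13080) - 170916 = -18520 - 170916 = -189436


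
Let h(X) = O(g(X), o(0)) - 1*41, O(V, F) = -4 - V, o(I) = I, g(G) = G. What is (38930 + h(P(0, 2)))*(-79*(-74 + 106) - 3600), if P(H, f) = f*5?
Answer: -238226000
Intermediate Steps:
P(H, f) = 5*f
h(X) = -45 - X (h(X) = (-4 - X) - 1*41 = (-4 - X) - 41 = -45 - X)
(38930 + h(P(0, 2)))*(-79*(-74 + 106) - 3600) = (38930 + (-45 - 5*2))*(-79*(-74 + 106) - 3600) = (38930 + (-45 - 1*10))*(-79*32 - 3600) = (38930 + (-45 - 10))*(-2528 - 3600) = (38930 - 55)*(-6128) = 38875*(-6128) = -238226000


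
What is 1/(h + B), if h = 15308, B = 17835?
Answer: 1/33143 ≈ 3.0172e-5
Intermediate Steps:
1/(h + B) = 1/(15308 + 17835) = 1/33143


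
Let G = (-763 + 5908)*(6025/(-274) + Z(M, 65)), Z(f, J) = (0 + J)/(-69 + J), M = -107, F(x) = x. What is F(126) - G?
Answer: 107882523/548 ≈ 1.9687e+5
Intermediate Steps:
Z(f, J) = J/(-69 + J)
G = -107813475/548 (G = (-763 + 5908)*(6025/(-274) + 65/(-69 + 65)) = 5145*(6025*(-1/274) + 65/(-4)) = 5145*(-6025/274 + 65*(-¼)) = 5145*(-6025/274 - 65/4) = 5145*(-20955/548) = -107813475/548 ≈ -1.9674e+5)
F(126) - G = 126 - 1*(-107813475/548) = 126 + 107813475/548 = 107882523/548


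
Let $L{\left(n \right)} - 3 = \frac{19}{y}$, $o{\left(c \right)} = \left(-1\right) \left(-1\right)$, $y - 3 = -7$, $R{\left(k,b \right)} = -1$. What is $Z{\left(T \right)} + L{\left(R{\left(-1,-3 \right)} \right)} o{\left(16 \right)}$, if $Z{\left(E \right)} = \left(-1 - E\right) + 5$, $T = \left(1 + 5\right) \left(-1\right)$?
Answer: $\frac{33}{4} \approx 8.25$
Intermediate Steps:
$y = -4$ ($y = 3 - 7 = -4$)
$o{\left(c \right)} = 1$
$L{\left(n \right)} = - \frac{7}{4}$ ($L{\left(n \right)} = 3 + \frac{19}{-4} = 3 + 19 \left(- \frac{1}{4}\right) = 3 - \frac{19}{4} = - \frac{7}{4}$)
$T = -6$ ($T = 6 \left(-1\right) = -6$)
$Z{\left(E \right)} = 4 - E$
$Z{\left(T \right)} + L{\left(R{\left(-1,-3 \right)} \right)} o{\left(16 \right)} = \left(4 - -6\right) - \frac{7}{4} = \left(4 + 6\right) - \frac{7}{4} = 10 - \frac{7}{4} = \frac{33}{4}$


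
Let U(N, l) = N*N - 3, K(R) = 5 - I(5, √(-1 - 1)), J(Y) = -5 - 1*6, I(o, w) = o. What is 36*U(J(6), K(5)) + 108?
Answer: 4356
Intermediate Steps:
J(Y) = -11 (J(Y) = -5 - 6 = -11)
K(R) = 0 (K(R) = 5 - 1*5 = 5 - 5 = 0)
U(N, l) = -3 + N² (U(N, l) = N² - 3 = -3 + N²)
36*U(J(6), K(5)) + 108 = 36*(-3 + (-11)²) + 108 = 36*(-3 + 121) + 108 = 36*118 + 108 = 4248 + 108 = 4356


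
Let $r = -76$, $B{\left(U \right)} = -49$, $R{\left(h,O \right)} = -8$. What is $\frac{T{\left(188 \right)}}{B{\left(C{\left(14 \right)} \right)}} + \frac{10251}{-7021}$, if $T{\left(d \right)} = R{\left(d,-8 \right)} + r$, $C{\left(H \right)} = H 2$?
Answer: $\frac{15}{59} \approx 0.25424$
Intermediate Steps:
$C{\left(H \right)} = 2 H$
$T{\left(d \right)} = -84$ ($T{\left(d \right)} = -8 - 76 = -84$)
$\frac{T{\left(188 \right)}}{B{\left(C{\left(14 \right)} \right)}} + \frac{10251}{-7021} = - \frac{84}{-49} + \frac{10251}{-7021} = \left(-84\right) \left(- \frac{1}{49}\right) + 10251 \left(- \frac{1}{7021}\right) = \frac{12}{7} - \frac{603}{413} = \frac{15}{59}$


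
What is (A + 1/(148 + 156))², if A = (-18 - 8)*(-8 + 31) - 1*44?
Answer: 38090157889/92416 ≈ 4.1216e+5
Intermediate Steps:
A = -642 (A = -26*23 - 44 = -598 - 44 = -642)
(A + 1/(148 + 156))² = (-642 + 1/(148 + 156))² = (-642 + 1/304)² = (-195167/304)² = 38090157889/92416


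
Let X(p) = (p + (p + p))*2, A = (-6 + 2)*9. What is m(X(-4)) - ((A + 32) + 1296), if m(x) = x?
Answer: -1316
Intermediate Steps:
A = -36 (A = -4*9 = -36)
X(p) = 6*p (X(p) = (p + 2*p)*2 = (3*p)*2 = 6*p)
m(X(-4)) - ((A + 32) + 1296) = 6*(-4) - ((-36 + 32) + 1296) = -24 - (-4 + 1296) = -24 - 1*1292 = -24 - 1292 = -1316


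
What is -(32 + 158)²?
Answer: -36100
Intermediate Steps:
-(32 + 158)² = -1*190² = -1*36100 = -36100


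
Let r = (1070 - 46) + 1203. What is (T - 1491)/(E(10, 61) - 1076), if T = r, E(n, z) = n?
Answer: -368/533 ≈ -0.69043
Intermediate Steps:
r = 2227 (r = 1024 + 1203 = 2227)
T = 2227
(T - 1491)/(E(10, 61) - 1076) = (2227 - 1491)/(10 - 1076) = 736/(-1066) = 736*(-1/1066) = -368/533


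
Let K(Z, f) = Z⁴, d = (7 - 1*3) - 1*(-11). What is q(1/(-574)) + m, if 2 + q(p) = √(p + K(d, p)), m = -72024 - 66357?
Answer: -138383 + √16679721926/574 ≈ -1.3816e+5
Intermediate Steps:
m = -138381
d = 15 (d = (7 - 3) + 11 = 4 + 11 = 15)
q(p) = -2 + √(50625 + p) (q(p) = -2 + √(p + 15⁴) = -2 + √(p + 50625) = -2 + √(50625 + p))
q(1/(-574)) + m = (-2 + √(50625 + 1/(-574))) - 138381 = (-2 + √(50625 - 1/574)) - 138381 = (-2 + √(29058749/574)) - 138381 = (-2 + √16679721926/574) - 138381 = -138383 + √16679721926/574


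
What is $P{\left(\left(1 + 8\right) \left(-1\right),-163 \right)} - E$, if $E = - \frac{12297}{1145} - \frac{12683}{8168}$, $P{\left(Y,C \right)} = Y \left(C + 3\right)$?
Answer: $\frac{13582362331}{9352360} \approx 1452.3$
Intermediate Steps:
$P{\left(Y,C \right)} = Y \left(3 + C\right)$
$E = - \frac{114963931}{9352360}$ ($E = \left(-12297\right) \frac{1}{1145} - \frac{12683}{8168} = - \frac{12297}{1145} - \frac{12683}{8168} = - \frac{114963931}{9352360} \approx -12.293$)
$P{\left(\left(1 + 8\right) \left(-1\right),-163 \right)} - E = \left(1 + 8\right) \left(-1\right) \left(3 - 163\right) - - \frac{114963931}{9352360} = 9 \left(-1\right) \left(-160\right) + \frac{114963931}{9352360} = \left(-9\right) \left(-160\right) + \frac{114963931}{9352360} = 1440 + \frac{114963931}{9352360} = \frac{13582362331}{9352360}$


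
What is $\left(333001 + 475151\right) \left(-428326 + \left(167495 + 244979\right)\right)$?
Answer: $-12810825504$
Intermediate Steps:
$\left(333001 + 475151\right) \left(-428326 + \left(167495 + 244979\right)\right) = 808152 \left(-428326 + 412474\right) = 808152 \left(-15852\right) = -12810825504$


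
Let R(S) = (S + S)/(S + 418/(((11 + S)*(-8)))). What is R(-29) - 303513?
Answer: -570296751/1879 ≈ -3.0351e+5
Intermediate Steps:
R(S) = 2*S/(S + 418/(-88 - 8*S)) (R(S) = (2*S)/(S + 418/(-88 - 8*S)) = 2*S/(S + 418/(-88 - 8*S)))
R(-29) - 303513 = 8*(-29)*(11 - 29)/(-209 + 4*(-29)² + 44*(-29)) - 303513 = 8*(-29)*(-18)/(-209 + 4*841 - 1276) - 303513 = 8*(-29)*(-18)/(-209 + 3364 - 1276) - 303513 = 8*(-29)*(-18)/1879 - 303513 = 8*(-29)*(1/1879)*(-18) - 303513 = 4176/1879 - 303513 = -570296751/1879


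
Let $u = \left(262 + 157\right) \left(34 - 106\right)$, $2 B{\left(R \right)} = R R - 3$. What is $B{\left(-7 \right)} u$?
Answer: $-693864$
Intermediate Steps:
$B{\left(R \right)} = - \frac{3}{2} + \frac{R^{2}}{2}$ ($B{\left(R \right)} = \frac{R R - 3}{2} = \frac{R^{2} - 3}{2} = \frac{-3 + R^{2}}{2} = - \frac{3}{2} + \frac{R^{2}}{2}$)
$u = -30168$ ($u = 419 \left(-72\right) = -30168$)
$B{\left(-7 \right)} u = \left(- \frac{3}{2} + \frac{\left(-7\right)^{2}}{2}\right) \left(-30168\right) = \left(- \frac{3}{2} + \frac{1}{2} \cdot 49\right) \left(-30168\right) = \left(- \frac{3}{2} + \frac{49}{2}\right) \left(-30168\right) = 23 \left(-30168\right) = -693864$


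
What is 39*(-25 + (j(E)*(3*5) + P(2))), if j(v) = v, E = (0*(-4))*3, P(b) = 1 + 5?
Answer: -741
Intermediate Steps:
P(b) = 6
E = 0 (E = 0*3 = 0)
39*(-25 + (j(E)*(3*5) + P(2))) = 39*(-25 + (0*(3*5) + 6)) = 39*(-25 + (0*15 + 6)) = 39*(-25 + (0 + 6)) = 39*(-25 + 6) = 39*(-19) = -741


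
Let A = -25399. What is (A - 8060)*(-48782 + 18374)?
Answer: 1017421272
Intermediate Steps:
(A - 8060)*(-48782 + 18374) = (-25399 - 8060)*(-48782 + 18374) = -33459*(-30408) = 1017421272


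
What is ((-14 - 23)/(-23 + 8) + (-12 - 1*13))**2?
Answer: 114244/225 ≈ 507.75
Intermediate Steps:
((-14 - 23)/(-23 + 8) + (-12 - 1*13))**2 = (-37/(-15) + (-12 - 13))**2 = (-37*(-1/15) - 25)**2 = (37/15 - 25)**2 = (-338/15)**2 = 114244/225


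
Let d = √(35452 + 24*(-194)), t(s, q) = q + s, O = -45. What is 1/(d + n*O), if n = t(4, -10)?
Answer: 135/21052 - √7699/21052 ≈ 0.0022447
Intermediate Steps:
n = -6 (n = -10 + 4 = -6)
d = 2*√7699 (d = √(35452 - 4656) = √30796 = 2*√7699 ≈ 175.49)
1/(d + n*O) = 1/(2*√7699 - 6*(-45)) = 1/(2*√7699 + 270) = 1/(270 + 2*√7699)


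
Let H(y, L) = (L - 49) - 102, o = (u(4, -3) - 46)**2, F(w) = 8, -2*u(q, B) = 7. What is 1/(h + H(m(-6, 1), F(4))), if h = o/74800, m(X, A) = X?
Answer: -27200/3888709 ≈ -0.0069946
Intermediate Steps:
u(q, B) = -7/2 (u(q, B) = -1/2*7 = -7/2)
o = 9801/4 (o = (-7/2 - 46)**2 = (-99/2)**2 = 9801/4 ≈ 2450.3)
H(y, L) = -151 + L (H(y, L) = (-49 + L) - 102 = -151 + L)
h = 891/27200 (h = (9801/4)/74800 = (9801/4)*(1/74800) = 891/27200 ≈ 0.032757)
1/(h + H(m(-6, 1), F(4))) = 1/(891/27200 + (-151 + 8)) = 1/(891/27200 - 143) = 1/(-3888709/27200) = -27200/3888709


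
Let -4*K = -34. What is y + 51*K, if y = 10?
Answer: 887/2 ≈ 443.50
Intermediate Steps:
K = 17/2 (K = -¼*(-34) = 17/2 ≈ 8.5000)
y + 51*K = 10 + 51*(17/2) = 10 + 867/2 = 887/2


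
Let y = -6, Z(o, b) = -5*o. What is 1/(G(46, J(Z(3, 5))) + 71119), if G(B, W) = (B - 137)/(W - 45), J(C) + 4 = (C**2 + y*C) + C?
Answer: 251/17850778 ≈ 1.4061e-5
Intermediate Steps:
J(C) = -4 + C**2 - 5*C (J(C) = -4 + ((C**2 - 6*C) + C) = -4 + (C**2 - 5*C) = -4 + C**2 - 5*C)
G(B, W) = (-137 + B)/(-45 + W)
1/(G(46, J(Z(3, 5))) + 71119) = 1/((-137 + 46)/(-45 + (-4 + (-5*3)**2 - (-25)*3)) + 71119) = 1/(-91/(-45 + (-4 + (-15)**2 - 5*(-15))) + 71119) = 1/(-91/(-45 + (-4 + 225 + 75)) + 71119) = 1/(-91/(-45 + 296) + 71119) = 1/(-91/251 + 71119) = 1/(17850778/251) = 251/17850778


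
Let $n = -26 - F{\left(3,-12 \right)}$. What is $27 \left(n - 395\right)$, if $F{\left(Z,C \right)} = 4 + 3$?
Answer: $-11556$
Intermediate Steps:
$F{\left(Z,C \right)} = 7$
$n = -33$ ($n = -26 - 7 = -33$)
$27 \left(n - 395\right) = 27 \left(-33 - 395\right) = 27 \left(-428\right) = -11556$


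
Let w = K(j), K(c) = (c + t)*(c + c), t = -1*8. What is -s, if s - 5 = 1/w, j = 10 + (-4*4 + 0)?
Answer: -841/168 ≈ -5.0060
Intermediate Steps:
t = -8
j = -6 (j = 10 + (-16 + 0) = 10 - 16 = -6)
K(c) = 2*c*(-8 + c) (K(c) = (c - 8)*(c + c) = (-8 + c)*(2*c) = 2*c*(-8 + c))
w = 168 (w = 2*(-6)*(-8 - 6) = 2*(-6)*(-14) = 168)
s = 841/168 (s = 5 + 1/168 = 841/168 ≈ 5.0060)
-s = -1*841/168 = -841/168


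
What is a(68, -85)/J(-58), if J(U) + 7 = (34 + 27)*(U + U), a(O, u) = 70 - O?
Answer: -2/7083 ≈ -0.00028237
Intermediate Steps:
J(U) = -7 + 122*U (J(U) = -7 + (34 + 27)*(U + U) = -7 + 61*(2*U) = -7 + 122*U)
a(68, -85)/J(-58) = (70 - 1*68)/(-7 + 122*(-58)) = (70 - 68)/(-7 - 7076) = 2/(-7083) = 2*(-1/7083) = -2/7083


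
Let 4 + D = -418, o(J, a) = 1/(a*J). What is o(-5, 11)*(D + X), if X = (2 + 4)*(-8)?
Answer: 94/11 ≈ 8.5455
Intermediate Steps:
o(J, a) = 1/(J*a)
X = -48 (X = 6*(-8) = -48)
D = -422 (D = -4 - 418 = -422)
o(-5, 11)*(D + X) = (1/(-5*11))*(-422 - 48) = -1/5*1/11*(-470) = -1/55*(-470) = 94/11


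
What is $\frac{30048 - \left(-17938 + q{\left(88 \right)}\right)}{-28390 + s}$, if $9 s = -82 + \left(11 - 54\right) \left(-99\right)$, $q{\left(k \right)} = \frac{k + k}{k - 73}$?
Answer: $- \frac{308406}{179525} \approx -1.7179$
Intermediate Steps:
$q{\left(k \right)} = \frac{2 k}{-73 + k}$
$s = \frac{4175}{9}$ ($s = \frac{-82 + \left(11 - 54\right) \left(-99\right)}{9} = \frac{-82 - -4257}{9} = \frac{-82 + 4257}{9} = \frac{1}{9} \cdot 4175 = \frac{4175}{9} \approx 463.89$)
$\frac{30048 - \left(-17938 + q{\left(88 \right)}\right)}{-28390 + s} = \frac{30048 + \left(17938 - 2 \cdot 88 \frac{1}{-73 + 88}\right)}{-28390 + \frac{4175}{9}} = \frac{30048 + \left(17938 - 2 \cdot 88 \cdot \frac{1}{15}\right)}{- \frac{251335}{9}} = \left(30048 + \left(17938 - 2 \cdot 88 \cdot \frac{1}{15}\right)\right) \left(- \frac{9}{251335}\right) = \left(30048 + \left(17938 - \frac{176}{15}\right)\right) \left(- \frac{9}{251335}\right) = \left(30048 + \frac{268894}{15}\right) \left(- \frac{9}{251335}\right) = \frac{719614}{15} \left(- \frac{9}{251335}\right) = - \frac{308406}{179525}$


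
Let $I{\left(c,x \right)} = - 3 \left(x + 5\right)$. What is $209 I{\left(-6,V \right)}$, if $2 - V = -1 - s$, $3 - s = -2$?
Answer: $-8151$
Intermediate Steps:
$s = 5$ ($s = 3 - -2 = 3 + 2 = 5$)
$V = 8$ ($V = 2 - \left(-1 - 5\right) = 2 - -6 = 2 + 6 = 8$)
$I{\left(c,x \right)} = -15 - 3 x$ ($I{\left(c,x \right)} = - 3 \left(5 + x\right) = -15 - 3 x$)
$209 I{\left(-6,V \right)} = 209 \left(-15 - 24\right) = 209 \left(-39\right) = -8151$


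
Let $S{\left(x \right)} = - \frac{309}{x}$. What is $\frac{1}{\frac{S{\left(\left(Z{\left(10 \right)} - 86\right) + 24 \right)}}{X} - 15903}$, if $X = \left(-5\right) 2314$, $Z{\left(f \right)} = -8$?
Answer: $- \frac{809900}{12879840009} \approx -6.2881 \cdot 10^{-5}$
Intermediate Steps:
$X = -11570$
$\frac{1}{\frac{S{\left(\left(Z{\left(10 \right)} - 86\right) + 24 \right)}}{X} - 15903} = \frac{1}{\frac{\left(-309\right) \frac{1}{\left(-8 - 86\right) + 24}}{-11570} - 15903} = \frac{1}{- \frac{309}{-94 + 24} \left(- \frac{1}{11570}\right) - 15903} = \frac{1}{- \frac{309}{-70} \left(- \frac{1}{11570}\right) - 15903} = \frac{1}{\left(-309\right) \left(- \frac{1}{70}\right) \left(- \frac{1}{11570}\right) - 15903} = \frac{1}{\frac{309}{70} \left(- \frac{1}{11570}\right) - 15903} = \frac{1}{- \frac{309}{809900} - 15903} = \frac{1}{- \frac{12879840009}{809900}} = - \frac{809900}{12879840009}$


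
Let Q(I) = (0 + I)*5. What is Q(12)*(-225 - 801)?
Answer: -61560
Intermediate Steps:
Q(I) = 5*I (Q(I) = I*5 = 5*I)
Q(12)*(-225 - 801) = (5*12)*(-225 - 801) = 60*(-1026) = -61560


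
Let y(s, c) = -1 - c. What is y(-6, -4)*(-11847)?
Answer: -35541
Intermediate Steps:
y(-6, -4)*(-11847) = (-1 - 1*(-4))*(-11847) = (-1 + 4)*(-11847) = 3*(-11847) = -35541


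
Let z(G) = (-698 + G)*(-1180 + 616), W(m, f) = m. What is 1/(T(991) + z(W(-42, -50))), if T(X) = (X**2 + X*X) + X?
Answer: 1/2382513 ≈ 4.1972e-7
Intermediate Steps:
T(X) = X + 2*X**2 (T(X) = (X**2 + X**2) + X = 2*X**2 + X = X + 2*X**2)
z(G) = 393672 - 564*G (z(G) = (-698 + G)*(-564) = 393672 - 564*G)
1/(T(991) + z(W(-42, -50))) = 1/(991*(1 + 2*991) + (393672 - 564*(-42))) = 1/(991*(1 + 1982) + (393672 + 23688)) = 1/(991*1983 + 417360) = 1/(1965153 + 417360) = 1/2382513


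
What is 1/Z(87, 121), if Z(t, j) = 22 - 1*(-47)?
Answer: 1/69 ≈ 0.014493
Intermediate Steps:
Z(t, j) = 69 (Z(t, j) = 22 + 47 = 69)
1/Z(87, 121) = 1/69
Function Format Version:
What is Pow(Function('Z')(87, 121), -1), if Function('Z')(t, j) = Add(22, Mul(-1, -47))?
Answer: Rational(1, 69) ≈ 0.014493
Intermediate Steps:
Function('Z')(t, j) = 69 (Function('Z')(t, j) = Add(22, 47) = 69)
Pow(Function('Z')(87, 121), -1) = Pow(69, -1) = Rational(1, 69)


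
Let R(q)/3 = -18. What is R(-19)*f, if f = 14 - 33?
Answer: 1026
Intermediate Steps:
R(q) = -54 (R(q) = 3*(-18) = -54)
f = -19
R(-19)*f = -54*(-19) = 1026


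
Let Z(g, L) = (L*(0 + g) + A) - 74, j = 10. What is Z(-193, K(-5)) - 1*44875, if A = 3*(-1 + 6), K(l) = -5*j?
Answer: -35284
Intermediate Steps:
K(l) = -50 (K(l) = -5*10 = -50)
A = 15 (A = 3*5 = 15)
Z(g, L) = -59 + L*g (Z(g, L) = (L*(0 + g) + 15) - 74 = (L*g + 15) - 74 = (15 + L*g) - 74 = -59 + L*g)
Z(-193, K(-5)) - 1*44875 = (-59 - 50*(-193)) - 1*44875 = (-59 + 9650) - 44875 = 9591 - 44875 = -35284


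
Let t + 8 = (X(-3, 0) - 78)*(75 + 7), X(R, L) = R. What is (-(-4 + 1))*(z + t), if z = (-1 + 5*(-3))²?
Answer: -19182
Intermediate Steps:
t = -6650 (t = -8 + (-3 - 78)*(75 + 7) = -8 - 81*82 = -8 - 6642 = -6650)
z = 256 (z = (-1 - 15)² = (-16)² = 256)
(-(-4 + 1))*(z + t) = (-(-4 + 1))*(256 - 6650) = -1*(-3)*(-6394) = 3*(-6394) = -19182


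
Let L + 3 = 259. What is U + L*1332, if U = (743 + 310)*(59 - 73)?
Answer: 326250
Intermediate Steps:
L = 256 (L = -3 + 259 = 256)
U = -14742 (U = 1053*(-14) = -14742)
U + L*1332 = -14742 + 256*1332 = -14742 + 340992 = 326250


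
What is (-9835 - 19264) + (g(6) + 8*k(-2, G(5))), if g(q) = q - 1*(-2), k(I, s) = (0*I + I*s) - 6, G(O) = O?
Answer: -29219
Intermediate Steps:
k(I, s) = -6 + I*s (k(I, s) = (0 + I*s) - 6 = I*s - 6 = -6 + I*s)
g(q) = 2 + q (g(q) = q + 2 = 2 + q)
(-9835 - 19264) + (g(6) + 8*k(-2, G(5))) = (-9835 - 19264) + ((2 + 6) + 8*(-6 - 2*5)) = -29099 + (8 + 8*(-6 - 10)) = -29099 + (8 + 8*(-16)) = -29099 + (8 - 128) = -29099 - 120 = -29219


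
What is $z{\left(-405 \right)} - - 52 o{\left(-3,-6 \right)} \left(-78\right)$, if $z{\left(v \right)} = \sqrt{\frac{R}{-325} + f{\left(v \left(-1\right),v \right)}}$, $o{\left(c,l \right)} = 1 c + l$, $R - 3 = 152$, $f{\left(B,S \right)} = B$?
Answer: $36504 + \frac{\sqrt{1709110}}{65} \approx 36524.0$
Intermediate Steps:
$R = 155$ ($R = 3 + 152 = 155$)
$o{\left(c,l \right)} = c + l$
$z{\left(v \right)} = \sqrt{- \frac{31}{65} - v}$ ($z{\left(v \right)} = \sqrt{\frac{155}{-325} + v \left(-1\right)} = \sqrt{155 \left(- \frac{1}{325}\right) - v} = \sqrt{- \frac{31}{65} - v}$)
$z{\left(-405 \right)} - - 52 o{\left(-3,-6 \right)} \left(-78\right) = \frac{\sqrt{-2015 - -1711125}}{65} - - 52 \left(-3 - 6\right) \left(-78\right) = \frac{\sqrt{-2015 + 1711125}}{65} - \left(-52\right) \left(-9\right) \left(-78\right) = \frac{\sqrt{1709110}}{65} - 468 \left(-78\right) = \frac{\sqrt{1709110}}{65} - -36504 = \frac{\sqrt{1709110}}{65} + 36504 = 36504 + \frac{\sqrt{1709110}}{65}$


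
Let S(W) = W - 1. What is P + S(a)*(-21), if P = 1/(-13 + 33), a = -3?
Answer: 1681/20 ≈ 84.050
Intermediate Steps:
S(W) = -1 + W
P = 1/20 ≈ 0.050000
P + S(a)*(-21) = 1/20 + (-1 - 3)*(-21) = 1/20 - 4*(-21) = 1/20 + 84 = 1681/20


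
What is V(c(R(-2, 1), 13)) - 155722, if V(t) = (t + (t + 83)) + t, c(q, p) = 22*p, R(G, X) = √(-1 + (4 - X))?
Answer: -154781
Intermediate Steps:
R(G, X) = √(3 - X)
V(t) = 83 + 3*t (V(t) = (t + (83 + t)) + t = (83 + 2*t) + t = 83 + 3*t)
V(c(R(-2, 1), 13)) - 155722 = (83 + 3*(22*13)) - 155722 = (83 + 3*286) - 155722 = (83 + 858) - 155722 = 941 - 155722 = -154781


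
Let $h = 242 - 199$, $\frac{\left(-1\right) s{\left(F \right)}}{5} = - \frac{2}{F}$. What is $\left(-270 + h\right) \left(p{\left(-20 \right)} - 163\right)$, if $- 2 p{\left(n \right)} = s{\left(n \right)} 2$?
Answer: $\frac{73775}{2} \approx 36888.0$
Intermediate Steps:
$s{\left(F \right)} = \frac{10}{F}$ ($s{\left(F \right)} = - 5 \left(- \frac{2}{F}\right) = \frac{10}{F}$)
$h = 43$ ($h = 242 - 199 = 43$)
$p{\left(n \right)} = - \frac{10}{n}$ ($p{\left(n \right)} = - \frac{\frac{10}{n} 2}{2} = - \frac{20 \frac{1}{n}}{2} = - \frac{10}{n}$)
$\left(-270 + h\right) \left(p{\left(-20 \right)} - 163\right) = \left(-270 + 43\right) \left(- \frac{10}{-20} - 163\right) = - 227 \left(\left(-10\right) \left(- \frac{1}{20}\right) - 163\right) = - 227 \left(\frac{1}{2} - 163\right) = \left(-227\right) \left(- \frac{325}{2}\right) = \frac{73775}{2}$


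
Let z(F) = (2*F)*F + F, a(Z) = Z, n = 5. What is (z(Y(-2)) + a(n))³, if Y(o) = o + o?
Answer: 35937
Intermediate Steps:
Y(o) = 2*o
z(F) = F + 2*F² (z(F) = 2*F² + F = F + 2*F²)
(z(Y(-2)) + a(n))³ = ((2*(-2))*(1 + 2*(2*(-2))) + 5)³ = (-4*(1 + 2*(-4)) + 5)³ = (-4*(1 - 8) + 5)³ = (-4*(-7) + 5)³ = (28 + 5)³ = 33³ = 35937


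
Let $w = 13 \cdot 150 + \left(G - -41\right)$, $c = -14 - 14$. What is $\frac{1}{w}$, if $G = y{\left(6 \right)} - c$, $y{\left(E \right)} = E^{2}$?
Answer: $\frac{1}{2055} \approx 0.00048662$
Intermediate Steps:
$c = -28$ ($c = -14 - 14 = -28$)
$G = 64$ ($G = 6^{2} - -28 = 36 + 28 = 64$)
$w = 2055$ ($w = 13 \cdot 150 + \left(64 - -41\right) = 1950 + \left(64 + 41\right) = 1950 + 105 = 2055$)
$\frac{1}{w} = \frac{1}{2055}$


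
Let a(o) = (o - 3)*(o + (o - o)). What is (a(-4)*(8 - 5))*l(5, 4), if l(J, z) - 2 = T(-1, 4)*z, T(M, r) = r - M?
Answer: 1848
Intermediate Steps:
l(J, z) = 2 + 5*z (l(J, z) = 2 + (4 - 1*(-1))*z = 2 + (4 + 1)*z = 2 + 5*z)
a(o) = o*(-3 + o) (a(o) = (-3 + o)*(o + 0) = (-3 + o)*o = o*(-3 + o))
(a(-4)*(8 - 5))*l(5, 4) = ((-4*(-3 - 4))*(8 - 5))*(2 + 5*4) = (-4*(-7)*3)*(2 + 20) = (28*3)*22 = 84*22 = 1848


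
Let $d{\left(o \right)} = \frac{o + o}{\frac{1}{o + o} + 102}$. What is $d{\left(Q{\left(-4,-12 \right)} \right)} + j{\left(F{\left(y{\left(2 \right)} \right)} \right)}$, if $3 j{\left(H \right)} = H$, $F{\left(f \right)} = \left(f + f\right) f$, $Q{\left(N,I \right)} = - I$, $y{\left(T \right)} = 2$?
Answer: $\frac{21320}{7347} \approx 2.9019$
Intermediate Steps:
$F{\left(f \right)} = 2 f^{2}$ ($F{\left(f \right)} = 2 f f = 2 f^{2}$)
$j{\left(H \right)} = \frac{H}{3}$
$d{\left(o \right)} = \frac{2 o}{102 + \frac{1}{2 o}}$ ($d{\left(o \right)} = \frac{2 o}{\frac{1}{2 o} + 102} = \frac{2 o}{102 + \frac{1}{2 o}}$)
$d{\left(Q{\left(-4,-12 \right)} \right)} + j{\left(F{\left(y{\left(2 \right)} \right)} \right)} = \frac{4 \left(\left(-1\right) \left(-12\right)\right)^{2}}{1 + 204 \left(\left(-1\right) \left(-12\right)\right)} + \frac{2 \cdot 2^{2}}{3} = \frac{4 \cdot 12^{2}}{1 + 204 \cdot 12} + \frac{2 \cdot 4}{3} = 4 \cdot 144 \frac{1}{1 + 2448} + \frac{1}{3} \cdot 8 = 4 \cdot 144 \cdot \frac{1}{2449} + \frac{8}{3} = \frac{576}{2449} + \frac{8}{3} = \frac{21320}{7347}$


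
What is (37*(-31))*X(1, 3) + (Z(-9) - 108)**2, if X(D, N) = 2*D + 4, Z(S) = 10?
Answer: 2722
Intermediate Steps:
X(D, N) = 4 + 2*D
(37*(-31))*X(1, 3) + (Z(-9) - 108)**2 = (37*(-31))*(4 + 2*1) + (10 - 108)**2 = -1147*(4 + 2) + (-98)**2 = -1147*6 + 9604 = -6882 + 9604 = 2722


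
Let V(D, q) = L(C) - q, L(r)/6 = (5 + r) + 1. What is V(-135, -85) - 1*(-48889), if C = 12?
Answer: 49082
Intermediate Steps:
L(r) = 36 + 6*r (L(r) = 6*((5 + r) + 1) = 6*(6 + r) = 36 + 6*r)
V(D, q) = 108 - q (V(D, q) = (36 + 6*12) - q = (36 + 72) - q = 108 - q)
V(-135, -85) - 1*(-48889) = (108 - 1*(-85)) - 1*(-48889) = (108 + 85) + 48889 = 193 + 48889 = 49082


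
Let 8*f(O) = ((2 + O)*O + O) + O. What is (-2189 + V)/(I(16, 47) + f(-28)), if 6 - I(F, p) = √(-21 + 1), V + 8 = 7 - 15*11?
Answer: -21195/812 - 471*I*√5/812 ≈ -26.102 - 1.297*I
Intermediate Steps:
V = -166 (V = -8 + (7 - 15*11) = -8 + (7 - 165) = -8 - 158 = -166)
I(F, p) = 6 - 2*I*√5 (I(F, p) = 6 - √(-21 + 1) = 6 - √(-20) = 6 - 2*I*√5)
f(O) = O/4 + O*(2 + O)/8 (f(O) = (((2 + O)*O + O) + O)/8 = ((O*(2 + O) + O) + O)/8 = ((O + O*(2 + O)) + O)/8 = (2*O + O*(2 + O))/8 = O/4 + O*(2 + O)/8)
(-2189 + V)/(I(16, 47) + f(-28)) = (-2189 - 166)/((6 - 2*I*√5) + (⅛)*(-28)*(4 - 28)) = -2355/((6 - 2*I*√5) + (⅛)*(-28)*(-24)) = -2355/((6 - 2*I*√5) + 84) = -2355/(90 - 2*I*√5)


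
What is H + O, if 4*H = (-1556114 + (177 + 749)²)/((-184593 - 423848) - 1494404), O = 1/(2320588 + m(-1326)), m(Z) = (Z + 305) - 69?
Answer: 202562231888/2438772385905 ≈ 0.083059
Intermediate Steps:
m(Z) = 236 + Z (m(Z) = (305 + Z) - 69 = 236 + Z)
O = 1/2319498 (O = 1/(2320588 + (236 - 1326)) = 1/(2320588 - 1090) = 1/2319498 ≈ 4.3113e-7)
H = 349319/4205690 (H = ((-1556114 + (177 + 749)²)/((-184593 - 423848) - 1494404))/4 = ((-1556114 + 926²)/(-608441 - 1494404))/4 = ((-1556114 + 857476)/(-2102845))/4 = (-698638*(-1/2102845))/4 = (¼)*(698638/2102845) = 349319/4205690 ≈ 0.083059)
H + O = 349319/4205690 + 1/2319498 = 202562231888/2438772385905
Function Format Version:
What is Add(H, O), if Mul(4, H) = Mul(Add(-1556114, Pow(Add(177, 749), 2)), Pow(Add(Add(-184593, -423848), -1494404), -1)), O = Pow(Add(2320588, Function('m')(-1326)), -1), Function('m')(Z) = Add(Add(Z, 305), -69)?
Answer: Rational(202562231888, 2438772385905) ≈ 0.083059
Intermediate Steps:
Function('m')(Z) = Add(236, Z) (Function('m')(Z) = Add(Add(305, Z), -69) = Add(236, Z))
O = Rational(1, 2319498) (O = Pow(Add(2320588, Add(236, -1326)), -1) = Pow(Add(2320588, -1090), -1) = Pow(2319498, -1) = Rational(1, 2319498) ≈ 4.3113e-7)
H = Rational(349319, 4205690) (H = Mul(Rational(1, 4), Mul(Add(-1556114, Pow(Add(177, 749), 2)), Pow(Add(Add(-184593, -423848), -1494404), -1))) = Mul(Rational(1, 4), Mul(Add(-1556114, Pow(926, 2)), Pow(Add(-608441, -1494404), -1))) = Mul(Rational(1, 4), Mul(Add(-1556114, 857476), Pow(-2102845, -1))) = Mul(Rational(1, 4), Mul(-698638, Rational(-1, 2102845))) = Mul(Rational(1, 4), Rational(698638, 2102845)) = Rational(349319, 4205690) ≈ 0.083059)
Add(H, O) = Add(Rational(349319, 4205690), Rational(1, 2319498)) = Rational(202562231888, 2438772385905)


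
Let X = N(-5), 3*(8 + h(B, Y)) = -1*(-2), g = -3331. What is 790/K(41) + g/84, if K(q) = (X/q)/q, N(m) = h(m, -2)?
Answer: -167363381/924 ≈ -1.8113e+5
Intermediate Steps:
h(B, Y) = -22/3 (h(B, Y) = -8 + (-1*(-2))/3 = -8 + (⅓)*2 = -8 + ⅔ = -22/3)
N(m) = -22/3
X = -22/3 ≈ -7.3333
K(q) = -22/(3*q²) (K(q) = (-22/(3*q))/q = -22/(3*q²))
790/K(41) + g/84 = 790/((-22/3/41²)) - 3331/84 = 790/((-22/3*1/1681)) - 3331*1/84 = 790/(-22/5043) - 3331/84 = 790*(-5043/22) - 3331/84 = -1991985/11 - 3331/84 = -167363381/924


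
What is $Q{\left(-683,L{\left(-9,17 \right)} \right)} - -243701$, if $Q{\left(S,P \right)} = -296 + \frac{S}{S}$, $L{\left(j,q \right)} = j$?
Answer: $243406$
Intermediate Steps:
$Q{\left(S,P \right)} = -295$ ($Q{\left(S,P \right)} = -296 + 1 = -295$)
$Q{\left(-683,L{\left(-9,17 \right)} \right)} - -243701 = -295 - -243701 = -295 + 243701 = 243406$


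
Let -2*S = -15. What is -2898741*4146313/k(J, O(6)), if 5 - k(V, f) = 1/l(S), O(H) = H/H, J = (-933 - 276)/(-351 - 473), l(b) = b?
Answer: -180286312378995/73 ≈ -2.4697e+12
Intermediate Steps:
S = 15/2 (S = -½*(-15) = 15/2 ≈ 7.5000)
J = 1209/824 (J = -1209/(-824) = -1209*(-1/824) = 1209/824 ≈ 1.4672)
O(H) = 1
k(V, f) = 73/15 (k(V, f) = 5 - 1/15/2 = 5 - 1*2/15 = 5 - 2/15 = 73/15)
-2898741*4146313/k(J, O(6)) = -2898741/((73/15)/4146313) = -2898741/((73/15)*(1/4146313)) = -2898741/73/62194695 = -2898741*62194695/73 = -180286312378995/73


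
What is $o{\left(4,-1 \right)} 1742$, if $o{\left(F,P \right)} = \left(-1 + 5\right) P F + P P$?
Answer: $-26130$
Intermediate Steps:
$o{\left(F,P \right)} = P^{2} + 4 F P$ ($o{\left(F,P \right)} = 4 P F + P^{2} = 4 F P + P^{2} = P^{2} + 4 F P$)
$o{\left(4,-1 \right)} 1742 = - (-1 + 4 \cdot 4) 1742 = - (-1 + 16) 1742 = \left(-1\right) 15 \cdot 1742 = \left(-15\right) 1742 = -26130$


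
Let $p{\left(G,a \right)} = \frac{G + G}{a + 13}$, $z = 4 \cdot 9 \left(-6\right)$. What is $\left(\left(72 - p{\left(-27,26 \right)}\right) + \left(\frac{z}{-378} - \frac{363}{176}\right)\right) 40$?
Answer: $\frac{523385}{182} \approx 2875.7$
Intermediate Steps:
$z = -216$ ($z = 36 \left(-6\right) = -216$)
$p{\left(G,a \right)} = \frac{2 G}{13 + a}$
$\left(\left(72 - p{\left(-27,26 \right)}\right) + \left(\frac{z}{-378} - \frac{363}{176}\right)\right) 40 = \left(\left(72 - 2 \left(-27\right) \frac{1}{13 + 26}\right) - \left(- \frac{4}{7} + \frac{33}{16}\right)\right) 40 = \left(\left(72 - 2 \left(-27\right) \frac{1}{39}\right) - \frac{167}{112}\right) 40 = \left(\left(72 - 2 \left(-27\right) \frac{1}{39}\right) + \left(\frac{4}{7} - \frac{33}{16}\right)\right) 40 = \left(\left(72 - - \frac{18}{13}\right) - \frac{167}{112}\right) 40 = \left(\left(72 + \frac{18}{13}\right) - \frac{167}{112}\right) 40 = \left(\frac{954}{13} - \frac{167}{112}\right) 40 = \frac{104677}{1456} \cdot 40 = \frac{523385}{182}$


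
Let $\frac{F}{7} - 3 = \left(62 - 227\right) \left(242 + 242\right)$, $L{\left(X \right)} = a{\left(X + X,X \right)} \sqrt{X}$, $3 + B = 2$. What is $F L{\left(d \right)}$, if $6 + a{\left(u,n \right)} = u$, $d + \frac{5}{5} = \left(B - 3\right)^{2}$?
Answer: $- 13415976 \sqrt{15} \approx -5.196 \cdot 10^{7}$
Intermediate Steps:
$B = -1$ ($B = -3 + 2 = -1$)
$d = 15$ ($d = -1 + \left(-1 - 3\right)^{2} = -1 + \left(-4\right)^{2} = -1 + 16 = 15$)
$a{\left(u,n \right)} = -6 + u$
$L{\left(X \right)} = \sqrt{X} \left(-6 + 2 X\right)$ ($L{\left(X \right)} = \left(-6 + \left(X + X\right)\right) \sqrt{X} = \left(-6 + 2 X\right) \sqrt{X} = \sqrt{X} \left(-6 + 2 X\right)$)
$F = -558999$ ($F = 21 + 7 \left(62 - 227\right) \left(242 + 242\right) = 21 + 7 \left(\left(-165\right) 484\right) = 21 + 7 \left(-79860\right) = 21 - 559020 = -558999$)
$F L{\left(d \right)} = - 558999 \cdot 2 \sqrt{15} \left(-3 + 15\right) = - 558999 \cdot 2 \sqrt{15} \cdot 12 = - 558999 \cdot 24 \sqrt{15} = - 13415976 \sqrt{15}$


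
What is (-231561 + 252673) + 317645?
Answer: 338757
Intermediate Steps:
(-231561 + 252673) + 317645 = 21112 + 317645 = 338757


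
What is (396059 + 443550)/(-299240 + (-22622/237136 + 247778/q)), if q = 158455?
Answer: -15774315661855960/5622001499488201 ≈ -2.8058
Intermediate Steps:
(396059 + 443550)/(-299240 + (-22622/237136 + 247778/q)) = (396059 + 443550)/(-299240 + (-22622/237136 + 247778/158455)) = 839609/(-299240 + (-22622*1/237136 + 247778*(1/158455))) = 839609/(-299240 + (-11311/118568 + 247778/158455)) = 839609/(-299240 + 27586257399/18787692440) = 839609/(-5622001499488201/18787692440) = 839609*(-18787692440/5622001499488201) = -15774315661855960/5622001499488201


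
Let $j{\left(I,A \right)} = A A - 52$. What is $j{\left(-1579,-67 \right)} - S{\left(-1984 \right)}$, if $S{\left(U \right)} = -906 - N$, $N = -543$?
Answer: $4800$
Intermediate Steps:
$S{\left(U \right)} = -363$ ($S{\left(U \right)} = -906 - -543 = -906 + 543 = -363$)
$j{\left(I,A \right)} = -52 + A^{2}$ ($j{\left(I,A \right)} = A^{2} - 52 = -52 + A^{2}$)
$j{\left(-1579,-67 \right)} - S{\left(-1984 \right)} = \left(-52 + \left(-67\right)^{2}\right) - -363 = \left(-52 + 4489\right) + 363 = 4437 + 363 = 4800$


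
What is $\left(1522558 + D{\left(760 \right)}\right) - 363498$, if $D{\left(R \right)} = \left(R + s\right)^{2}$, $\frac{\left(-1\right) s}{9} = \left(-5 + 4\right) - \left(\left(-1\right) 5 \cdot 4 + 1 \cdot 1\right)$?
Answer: $1516664$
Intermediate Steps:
$s = -162$ ($s = - 9 \left(\left(-5 + 4\right) - \left(\left(-1\right) 5 \cdot 4 + 1 \cdot 1\right)\right) = - 9 \left(-1 - \left(\left(-5\right) 4 + 1\right)\right) = - 9 \left(-1 - \left(-20 + 1\right)\right) = - 9 \left(-1 - -19\right) = - 9 \left(-1 + 19\right) = \left(-9\right) 18 = -162$)
$D{\left(R \right)} = \left(-162 + R\right)^{2}$ ($D{\left(R \right)} = \left(R - 162\right)^{2} = \left(-162 + R\right)^{2}$)
$\left(1522558 + D{\left(760 \right)}\right) - 363498 = \left(1522558 + \left(-162 + 760\right)^{2}\right) - 363498 = \left(1522558 + 598^{2}\right) - 363498 = \left(1522558 + 357604\right) - 363498 = 1880162 - 363498 = 1516664$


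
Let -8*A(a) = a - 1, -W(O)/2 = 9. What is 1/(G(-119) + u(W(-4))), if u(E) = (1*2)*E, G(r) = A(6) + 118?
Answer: 8/651 ≈ 0.012289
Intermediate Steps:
W(O) = -18 (W(O) = -2*9 = -18)
A(a) = ⅛ - a/8 (A(a) = -(a - 1)/8 = -(-1 + a)/8 = ⅛ - a/8)
G(r) = 939/8 (G(r) = (⅛ - ⅛*6) + 118 = (⅛ - ¾) + 118 = -5/8 + 118 = 939/8)
u(E) = 2*E
1/(G(-119) + u(W(-4))) = 1/(939/8 + 2*(-18)) = 1/(939/8 - 36) = 1/(651/8) = 8/651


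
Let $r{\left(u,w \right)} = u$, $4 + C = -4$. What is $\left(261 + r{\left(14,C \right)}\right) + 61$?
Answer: $336$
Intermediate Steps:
$C = -8$ ($C = -4 - 4 = -8$)
$\left(261 + r{\left(14,C \right)}\right) + 61 = \left(261 + 14\right) + 61 = 275 + 61 = 336$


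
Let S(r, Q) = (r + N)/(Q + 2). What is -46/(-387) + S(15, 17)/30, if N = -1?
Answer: 5273/36765 ≈ 0.14342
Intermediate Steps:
S(r, Q) = (-1 + r)/(2 + Q) (S(r, Q) = (r - 1)/(Q + 2) = (-1 + r)/(2 + Q))
-46/(-387) + S(15, 17)/30 = -46/(-387) + ((-1 + 15)/(2 + 17))/30 = -46*(-1/387) + (14/19)*(1/30) = 46/387 + ((1/19)*14)*(1/30) = 46/387 + (14/19)*(1/30) = 46/387 + 7/285 = 5273/36765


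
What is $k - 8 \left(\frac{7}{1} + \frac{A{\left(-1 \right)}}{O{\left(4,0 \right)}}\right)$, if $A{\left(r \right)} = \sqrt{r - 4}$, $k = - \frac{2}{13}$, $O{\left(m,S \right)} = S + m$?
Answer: $- \frac{730}{13} - 2 i \sqrt{5} \approx -56.154 - 4.4721 i$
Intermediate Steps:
$k = - \frac{2}{13}$ ($k = \left(-2\right) \frac{1}{13} = - \frac{2}{13} \approx -0.15385$)
$A{\left(r \right)} = \sqrt{-4 + r}$
$k - 8 \left(\frac{7}{1} + \frac{A{\left(-1 \right)}}{O{\left(4,0 \right)}}\right) = - \frac{2}{13} - 8 \left(\frac{7}{1} + \frac{\sqrt{-4 - 1}}{0 + 4}\right) = - \frac{2}{13} - 8 \left(7 \cdot 1 + \frac{\sqrt{-5}}{4}\right) = - \frac{2}{13} - 8 \left(7 + i \sqrt{5} \cdot \frac{1}{4}\right) = - \frac{2}{13} - 8 \left(7 + \frac{i \sqrt{5}}{4}\right) = - \frac{2}{13} - \left(56 + 2 i \sqrt{5}\right) = - \frac{730}{13} - 2 i \sqrt{5}$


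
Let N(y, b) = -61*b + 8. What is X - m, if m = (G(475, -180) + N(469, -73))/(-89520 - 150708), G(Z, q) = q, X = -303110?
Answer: -24271834933/80076 ≈ -3.0311e+5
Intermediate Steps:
N(y, b) = 8 - 61*b
m = -1427/80076 (m = (-180 + (8 - 61*(-73)))/(-89520 - 150708) = (-180 + (8 + 4453))/(-240228) = (-180 + 4461)*(-1/240228) = 4281*(-1/240228) = -1427/80076 ≈ -0.017821)
X - m = -303110 - 1*(-1427/80076) = -303110 + 1427/80076 = -24271834933/80076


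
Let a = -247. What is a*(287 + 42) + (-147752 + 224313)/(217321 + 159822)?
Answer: -30647695048/377143 ≈ -81263.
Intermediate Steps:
a*(287 + 42) + (-147752 + 224313)/(217321 + 159822) = -247*(287 + 42) + (-147752 + 224313)/(217321 + 159822) = -247*329 + 76561/377143 = -81263 + 76561*(1/377143) = -81263 + 76561/377143 = -30647695048/377143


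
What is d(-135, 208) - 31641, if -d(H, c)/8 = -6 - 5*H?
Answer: -36993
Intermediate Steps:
d(H, c) = 48 + 40*H (d(H, c) = -8*(-6 - 5*H) = 48 + 40*H)
d(-135, 208) - 31641 = (48 + 40*(-135)) - 31641 = (48 - 5400) - 31641 = -5352 - 31641 = -36993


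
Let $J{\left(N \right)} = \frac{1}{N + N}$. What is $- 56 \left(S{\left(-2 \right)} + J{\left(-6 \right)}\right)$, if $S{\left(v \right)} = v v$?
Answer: $- \frac{658}{3} \approx -219.33$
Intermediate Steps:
$S{\left(v \right)} = v^{2}$
$J{\left(N \right)} = \frac{1}{2 N}$
$- 56 \left(S{\left(-2 \right)} + J{\left(-6 \right)}\right) = - 56 \left(\left(-2\right)^{2} + \frac{1}{2 \left(-6\right)}\right) = - 56 \left(4 + \frac{1}{2} \left(- \frac{1}{6}\right)\right) = - 56 \left(4 - \frac{1}{12}\right) = \left(-56\right) \frac{47}{12} = - \frac{658}{3}$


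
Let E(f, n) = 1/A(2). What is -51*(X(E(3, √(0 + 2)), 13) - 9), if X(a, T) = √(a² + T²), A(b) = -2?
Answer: 459 - 51*√677/2 ≈ -204.49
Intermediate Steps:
E(f, n) = -½ (E(f, n) = 1/(-2) = -½)
X(a, T) = √(T² + a²)
-51*(X(E(3, √(0 + 2)), 13) - 9) = -51*(√(13² + (-½)²) - 9) = -51*(√(169 + ¼) - 9) = -51*(√(677/4) - 9) = -51*(√677/2 - 9) = -51*(-9 + √677/2) = 459 - 51*√677/2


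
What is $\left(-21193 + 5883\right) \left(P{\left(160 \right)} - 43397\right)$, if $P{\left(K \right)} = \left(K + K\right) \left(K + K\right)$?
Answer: $-903335930$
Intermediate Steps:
$P{\left(K \right)} = 4 K^{2}$ ($P{\left(K \right)} = 2 K 2 K = 4 K^{2}$)
$\left(-21193 + 5883\right) \left(P{\left(160 \right)} - 43397\right) = \left(-21193 + 5883\right) \left(4 \cdot 160^{2} - 43397\right) = - 15310 \left(4 \cdot 25600 - 43397\right) = - 15310 \left(102400 - 43397\right) = \left(-15310\right) 59003 = -903335930$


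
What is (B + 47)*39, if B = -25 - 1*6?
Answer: 624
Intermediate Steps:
B = -31 (B = -25 - 6 = -31)
(B + 47)*39 = (-31 + 47)*39 = 16*39 = 624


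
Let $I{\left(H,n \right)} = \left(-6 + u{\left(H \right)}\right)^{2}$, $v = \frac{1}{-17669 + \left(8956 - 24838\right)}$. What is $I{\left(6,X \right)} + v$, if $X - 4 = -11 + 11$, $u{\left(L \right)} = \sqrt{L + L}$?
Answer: $\frac{1610447}{33551} - 24 \sqrt{3} \approx 6.4307$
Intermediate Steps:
$v = - \frac{1}{33551}$ ($v = \frac{1}{-17669 - 15882} = \frac{1}{-33551} = - \frac{1}{33551} \approx -2.9805 \cdot 10^{-5}$)
$u{\left(L \right)} = \sqrt{2} \sqrt{L}$ ($u{\left(L \right)} = \sqrt{2 L} = \sqrt{2} \sqrt{L}$)
$X = 4$ ($X = 4 + \left(-11 + 11\right) = 4 + 0 = 4$)
$I{\left(H,n \right)} = \left(-6 + \sqrt{2} \sqrt{H}\right)^{2}$
$I{\left(6,X \right)} + v = \left(-6 + \sqrt{2} \sqrt{6}\right)^{2} - \frac{1}{33551} = \left(-6 + 2 \sqrt{3}\right)^{2} - \frac{1}{33551} = - \frac{1}{33551} + \left(-6 + 2 \sqrt{3}\right)^{2}$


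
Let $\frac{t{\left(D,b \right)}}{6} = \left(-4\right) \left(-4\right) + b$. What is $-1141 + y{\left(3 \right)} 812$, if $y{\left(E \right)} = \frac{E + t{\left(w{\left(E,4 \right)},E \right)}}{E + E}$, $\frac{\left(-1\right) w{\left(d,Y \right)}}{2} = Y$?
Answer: $14693$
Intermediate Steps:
$w{\left(d,Y \right)} = - 2 Y$
$t{\left(D,b \right)} = 96 + 6 b$ ($t{\left(D,b \right)} = 6 \left(\left(-4\right) \left(-4\right) + b\right) = 6 \left(16 + b\right) = 96 + 6 b$)
$y{\left(E \right)} = \frac{96 + 7 E}{2 E}$ ($y{\left(E \right)} = \frac{E + \left(96 + 6 E\right)}{E + E} = \frac{96 + 7 E}{2 E}$)
$-1141 + y{\left(3 \right)} 812 = -1141 + \left(\frac{7}{2} + \frac{48}{3}\right) 812 = -1141 + \left(\frac{7}{2} + 48 \cdot \frac{1}{3}\right) 812 = -1141 + \left(\frac{7}{2} + 16\right) 812 = -1141 + \frac{39}{2} \cdot 812 = -1141 + 15834 = 14693$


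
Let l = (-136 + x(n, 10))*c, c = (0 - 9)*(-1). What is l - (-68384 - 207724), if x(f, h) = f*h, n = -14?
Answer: 273624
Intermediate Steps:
c = 9 (c = -9*(-1) = 9)
l = -2484 (l = (-136 - 14*10)*9 = (-136 - 140)*9 = -276*9 = -2484)
l - (-68384 - 207724) = -2484 - (-68384 - 207724) = -2484 - 1*(-276108) = -2484 + 276108 = 273624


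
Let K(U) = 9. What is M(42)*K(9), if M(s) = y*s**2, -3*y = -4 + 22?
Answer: -95256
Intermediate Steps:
y = -6 (y = -(-4 + 22)/3 = -1/3*18 = -6)
M(s) = -6*s**2
M(42)*K(9) = -6*42**2*9 = -6*1764*9 = -10584*9 = -95256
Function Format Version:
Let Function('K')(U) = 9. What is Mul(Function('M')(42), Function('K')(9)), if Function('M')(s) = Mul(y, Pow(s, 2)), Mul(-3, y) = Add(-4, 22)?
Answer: -95256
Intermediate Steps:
y = -6 (y = Mul(Rational(-1, 3), Add(-4, 22)) = Mul(Rational(-1, 3), 18) = -6)
Function('M')(s) = Mul(-6, Pow(s, 2))
Mul(Function('M')(42), Function('K')(9)) = Mul(Mul(-6, Pow(42, 2)), 9) = Mul(Mul(-6, 1764), 9) = Mul(-10584, 9) = -95256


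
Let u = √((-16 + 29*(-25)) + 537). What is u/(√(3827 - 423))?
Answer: I*√43401/851 ≈ 0.24481*I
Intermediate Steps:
u = 2*I*√51 (u = √((-16 - 725) + 537) = √(-741 + 537) = √(-204) = 2*I*√51 ≈ 14.283*I)
u/(√(3827 - 423)) = (2*I*√51)/(√(3827 - 423)) = (2*I*√51)/(√3404) = (2*I*√51)/((2*√851)) = (2*I*√51)*(√851/1702) = I*√43401/851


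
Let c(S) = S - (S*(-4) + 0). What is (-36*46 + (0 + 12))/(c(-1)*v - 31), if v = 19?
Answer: 274/21 ≈ 13.048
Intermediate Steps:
c(S) = 5*S (c(S) = S - (-4*S + 0) = S - (-4)*S = S + 4*S = 5*S)
(-36*46 + (0 + 12))/(c(-1)*v - 31) = (-36*46 + (0 + 12))/((5*(-1))*19 - 31) = (-1656 + 12)/(-5*19 - 31) = -1644/(-95 - 31) = -1644/(-126) = -1644*(-1/126) = 274/21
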